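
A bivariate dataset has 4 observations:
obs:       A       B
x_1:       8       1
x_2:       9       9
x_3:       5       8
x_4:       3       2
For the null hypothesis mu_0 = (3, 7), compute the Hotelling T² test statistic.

Step 1 — sample mean vector:
  mean(A) = (8 + 9 + 5 + 3) / 4 = 25/4 = 6.25
  mean(B) = (1 + 9 + 8 + 2) / 4 = 20/4 = 5
  x̄ = (6.25, 5),  deviation x̄ - mu_0 = (6.25, 5) - (3, 7) = (3.25, -2).

Step 2 — sample covariance matrix, S[i,j] = (1/(n-1)) · Σ_k (x_{k,i} - mean_i) · (x_{k,j} - mean_j), divisor n-1 = 3:
  S[A,A] = ((1.75)·(1.75) + (2.75)·(2.75) + (-1.25)·(-1.25) + (-3.25)·(-3.25)) / 3 = 22.75/3 = 7.5833
  S[A,B] = ((1.75)·(-4) + (2.75)·(4) + (-1.25)·(3) + (-3.25)·(-3)) / 3 = 10/3 = 3.3333
  S[B,B] = ((-4)·(-4) + (4)·(4) + (3)·(3) + (-3)·(-3)) / 3 = 50/3 = 16.6667
  S = [[7.5833, 3.3333],
 [3.3333, 16.6667]].

Step 3 — invert S. det(S) = 7.5833·16.6667 - (3.3333)² = 115.2778.
  S^{-1} = (1/det) · [[d, -b], [-b, a]] = [[0.1446, -0.0289],
 [-0.0289, 0.0658]].

Step 4 — quadratic form (x̄ - mu_0)^T · S^{-1} · (x̄ - mu_0):
  S^{-1} · (x̄ - mu_0) = (0.5277, -0.2255),
  (x̄ - mu_0)^T · [...] = (3.25)·(0.5277) + (-2)·(-0.2255) = 2.1661.

Step 5 — scale by n: T² = 4 · 2.1661 = 8.6646.

T² ≈ 8.6646


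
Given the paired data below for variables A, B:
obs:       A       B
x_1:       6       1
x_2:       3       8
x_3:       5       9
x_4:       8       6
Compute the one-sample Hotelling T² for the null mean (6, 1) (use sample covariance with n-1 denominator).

Step 1 — sample mean vector:
  mean(A) = (6 + 3 + 5 + 8) / 4 = 22/4 = 5.5
  mean(B) = (1 + 8 + 9 + 6) / 4 = 24/4 = 6
  x̄ = (5.5, 6),  deviation x̄ - mu_0 = (5.5, 6) - (6, 1) = (-0.5, 5).

Step 2 — sample covariance matrix, S[i,j] = (1/(n-1)) · Σ_k (x_{k,i} - mean_i) · (x_{k,j} - mean_j), divisor n-1 = 3:
  S[A,A] = ((0.5)·(0.5) + (-2.5)·(-2.5) + (-0.5)·(-0.5) + (2.5)·(2.5)) / 3 = 13/3 = 4.3333
  S[A,B] = ((0.5)·(-5) + (-2.5)·(2) + (-0.5)·(3) + (2.5)·(0)) / 3 = -9/3 = -3
  S[B,B] = ((-5)·(-5) + (2)·(2) + (3)·(3) + (0)·(0)) / 3 = 38/3 = 12.6667
  S = [[4.3333, -3],
 [-3, 12.6667]].

Step 3 — invert S. det(S) = 4.3333·12.6667 - (-3)² = 45.8889.
  S^{-1} = (1/det) · [[d, -b], [-b, a]] = [[0.276, 0.0654],
 [0.0654, 0.0944]].

Step 4 — quadratic form (x̄ - mu_0)^T · S^{-1} · (x̄ - mu_0):
  S^{-1} · (x̄ - mu_0) = (0.1889, 0.4395),
  (x̄ - mu_0)^T · [...] = (-0.5)·(0.1889) + (5)·(0.4395) = 2.1029.

Step 5 — scale by n: T² = 4 · 2.1029 = 8.4116.

T² ≈ 8.4116


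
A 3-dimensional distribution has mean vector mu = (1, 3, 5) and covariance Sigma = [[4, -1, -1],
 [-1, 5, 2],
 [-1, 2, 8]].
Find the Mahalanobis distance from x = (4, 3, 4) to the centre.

Step 1 — centre the observation: (x - mu) = (3, 0, -1).

Step 2 — invert Sigma (cofactor / det for 3×3, or solve directly):
  Sigma^{-1} = [[0.2667, 0.0444, 0.0222],
 [0.0444, 0.2296, -0.0519],
 [0.0222, -0.0519, 0.1407]].

Step 3 — form the quadratic (x - mu)^T · Sigma^{-1} · (x - mu):
  Sigma^{-1} · (x - mu) = (0.7778, 0.1852, -0.0741).
  (x - mu)^T · [Sigma^{-1} · (x - mu)] = (3)·(0.7778) + (0)·(0.1852) + (-1)·(-0.0741) = 2.4074.

Step 4 — take square root: d = √(2.4074) ≈ 1.5516.

d(x, mu) = √(2.4074) ≈ 1.5516


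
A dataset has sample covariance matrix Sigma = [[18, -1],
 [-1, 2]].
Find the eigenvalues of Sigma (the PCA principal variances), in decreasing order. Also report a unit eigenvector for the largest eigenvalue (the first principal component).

Step 1 — characteristic polynomial of 2×2 Sigma:
  det(Sigma - λI) = λ² - trace · λ + det = 0.
  trace = 18 + 2 = 20, det = 18·2 - (-1)² = 35.
Step 2 — discriminant:
  Δ = trace² - 4·det = 400 - 140 = 260.
Step 3 — eigenvalues:
  λ = (trace ± √Δ)/2 = (20 ± 16.1245)/2,
  λ_1 = 18.0623,  λ_2 = 1.9377.

Step 4 — unit eigenvector for λ_1: solve (Sigma - λ_1 I)v = 0. First row:
  (18 - 18.0623)·v_x + (-1)·v_y = 0, i.e. (-0.0623)·v_x + (-1)·v_y = 0,
  so v ∝ (b, λ_1 - a) = (-1, 0.0623); multiply by -1 so the first entry is positive: u = (1, -0.0623).
  ||u|| = √((1)² + (-0.0623)²) = √(1.0039) ≈ 1.0019,
  v_1 = u/||u|| ≈ (0.9981, -0.0621) (||v_1|| = 1).

λ_1 = 18.0623,  λ_2 = 1.9377;  v_1 ≈ (0.9981, -0.0621)


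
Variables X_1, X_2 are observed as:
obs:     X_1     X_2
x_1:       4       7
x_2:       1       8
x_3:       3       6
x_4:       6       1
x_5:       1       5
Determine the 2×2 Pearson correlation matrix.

Step 1 — column means:
  mean(X_1) = (4 + 1 + 3 + 6 + 1) / 5 = 15/5 = 3
  mean(X_2) = (7 + 8 + 6 + 1 + 5) / 5 = 27/5 = 5.4

Step 2 — sample variances and covariances s[i,j] = (1/(n-1)) · Σ_k (x_{k,i} - mean_i) · (x_{k,j} - mean_j), with n-1 = 4:
  s[X_1,X_1] = ((1)·(1) + (-2)·(-2) + (0)·(0) + (3)·(3) + (-2)·(-2)) / 4 = 18/4 = 4.5
  s[X_1,X_2] = ((1)·(1.6) + (-2)·(2.6) + (0)·(0.6) + (3)·(-4.4) + (-2)·(-0.4)) / 4 = -16/4 = -4
  s[X_2,X_2] = ((1.6)·(1.6) + (2.6)·(2.6) + (0.6)·(0.6) + (-4.4)·(-4.4) + (-0.4)·(-0.4)) / 4 = 29.2/4 = 7.3
  Sample standard deviations s_i = √(s[i,i]):
  s(X_1) = √(4.5) = 2.1213
  s(X_2) = √(7.3) = 2.7019

Step 3 — r_{ij} = s_{ij} / (s_i · s_j):
  r[X_1,X_1] = 1 (diagonal).
  r[X_1,X_2] = -4 / (2.1213 · 2.7019) = -4 / 5.7315 = -0.6979
  r[X_2,X_2] = 1 (diagonal).

R is symmetric with unit diagonal. Assembling:

R = [[1, -0.6979],
 [-0.6979, 1]]


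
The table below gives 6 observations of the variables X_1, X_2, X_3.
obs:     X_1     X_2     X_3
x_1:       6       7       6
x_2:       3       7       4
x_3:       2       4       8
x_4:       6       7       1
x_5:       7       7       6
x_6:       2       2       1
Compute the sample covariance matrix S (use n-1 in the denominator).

Step 1 — column means:
  mean(X_1) = (6 + 3 + 2 + 6 + 7 + 2) / 6 = 26/6 = 4.3333
  mean(X_2) = (7 + 7 + 4 + 7 + 7 + 2) / 6 = 34/6 = 5.6667
  mean(X_3) = (6 + 4 + 8 + 1 + 6 + 1) / 6 = 26/6 = 4.3333

Step 2 — sample covariance S[i,j] = (1/(n-1)) · Σ_k (x_{k,i} - mean_i) · (x_{k,j} - mean_j), with n-1 = 5.
  S[X_1,X_1] = ((1.6667)·(1.6667) + (-1.3333)·(-1.3333) + (-2.3333)·(-2.3333) + (1.6667)·(1.6667) + (2.6667)·(2.6667) + (-2.3333)·(-2.3333)) / 5 = 25.3333/5 = 5.0667
  S[X_1,X_2] = ((1.6667)·(1.3333) + (-1.3333)·(1.3333) + (-2.3333)·(-1.6667) + (1.6667)·(1.3333) + (2.6667)·(1.3333) + (-2.3333)·(-3.6667)) / 5 = 18.6667/5 = 3.7333
  S[X_1,X_3] = ((1.6667)·(1.6667) + (-1.3333)·(-0.3333) + (-2.3333)·(3.6667) + (1.6667)·(-3.3333) + (2.6667)·(1.6667) + (-2.3333)·(-3.3333)) / 5 = 1.3333/5 = 0.2667
  S[X_2,X_2] = ((1.3333)·(1.3333) + (1.3333)·(1.3333) + (-1.6667)·(-1.6667) + (1.3333)·(1.3333) + (1.3333)·(1.3333) + (-3.6667)·(-3.6667)) / 5 = 23.3333/5 = 4.6667
  S[X_2,X_3] = ((1.3333)·(1.6667) + (1.3333)·(-0.3333) + (-1.6667)·(3.6667) + (1.3333)·(-3.3333) + (1.3333)·(1.6667) + (-3.6667)·(-3.3333)) / 5 = 5.6667/5 = 1.1333
  S[X_3,X_3] = ((1.6667)·(1.6667) + (-0.3333)·(-0.3333) + (3.6667)·(3.6667) + (-3.3333)·(-3.3333) + (1.6667)·(1.6667) + (-3.3333)·(-3.3333)) / 5 = 41.3333/5 = 8.2667

S is symmetric (S[j,i] = S[i,j]). Assembling:

S = [[5.0667, 3.7333, 0.2667],
 [3.7333, 4.6667, 1.1333],
 [0.2667, 1.1333, 8.2667]]


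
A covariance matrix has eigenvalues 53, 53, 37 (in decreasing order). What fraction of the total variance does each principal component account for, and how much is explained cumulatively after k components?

Step 1 — total variance = trace(Sigma) = Σ λ_i = 53 + 53 + 37 = 143.

Step 2 — fraction explained by component i = λ_i / Σ λ:
  PC1: 53/143 = 0.3706
  PC2: 53/143 = 0.3706
  PC3: 37/143 = 0.2587

Step 3 — cumulative fraction after k components = (λ_1 + ... + λ_k) / Σ λ:
  k = 1: 53/143 = 0.3706
  k = 2: (53 + 53)/143 = 106/143 = 0.7413
  k = 3: (53 + 53 + 37)/143 = 143/143 = 1

Summary (fraction, with percent):

explained: PC1 0.3706 (37.06%), PC2 0.3706 (37.06%), PC3 0.2587 (25.87%);  cumulative: 0.3706, 0.7413, 1


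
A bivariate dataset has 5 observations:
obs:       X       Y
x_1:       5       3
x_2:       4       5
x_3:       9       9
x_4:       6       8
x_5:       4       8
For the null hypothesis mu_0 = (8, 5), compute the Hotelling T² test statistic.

Step 1 — sample mean vector:
  mean(X) = (5 + 4 + 9 + 6 + 4) / 5 = 28/5 = 5.6
  mean(Y) = (3 + 5 + 9 + 8 + 8) / 5 = 33/5 = 6.6
  x̄ = (5.6, 6.6),  deviation x̄ - mu_0 = (5.6, 6.6) - (8, 5) = (-2.4, 1.6).

Step 2 — sample covariance matrix, S[i,j] = (1/(n-1)) · Σ_k (x_{k,i} - mean_i) · (x_{k,j} - mean_j), divisor n-1 = 4:
  S[X,X] = ((-0.6)·(-0.6) + (-1.6)·(-1.6) + (3.4)·(3.4) + (0.4)·(0.4) + (-1.6)·(-1.6)) / 4 = 17.2/4 = 4.3
  S[X,Y] = ((-0.6)·(-3.6) + (-1.6)·(-1.6) + (3.4)·(2.4) + (0.4)·(1.4) + (-1.6)·(1.4)) / 4 = 11.2/4 = 2.8
  S[Y,Y] = ((-3.6)·(-3.6) + (-1.6)·(-1.6) + (2.4)·(2.4) + (1.4)·(1.4) + (1.4)·(1.4)) / 4 = 25.2/4 = 6.3
  S = [[4.3, 2.8],
 [2.8, 6.3]].

Step 3 — invert S. det(S) = 4.3·6.3 - (2.8)² = 19.25.
  S^{-1} = (1/det) · [[d, -b], [-b, a]] = [[0.3273, -0.1455],
 [-0.1455, 0.2234]].

Step 4 — quadratic form (x̄ - mu_0)^T · S^{-1} · (x̄ - mu_0):
  S^{-1} · (x̄ - mu_0) = (-1.0182, 0.7065),
  (x̄ - mu_0)^T · [...] = (-2.4)·(-1.0182) + (1.6)·(0.7065) = 3.574.

Step 5 — scale by n: T² = 5 · 3.574 = 17.8701.

T² ≈ 17.8701


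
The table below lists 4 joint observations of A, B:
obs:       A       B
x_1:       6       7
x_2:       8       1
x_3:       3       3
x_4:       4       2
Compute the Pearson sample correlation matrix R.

Step 1 — column means:
  mean(A) = (6 + 8 + 3 + 4) / 4 = 21/4 = 5.25
  mean(B) = (7 + 1 + 3 + 2) / 4 = 13/4 = 3.25

Step 2 — sample variances and covariances s[i,j] = (1/(n-1)) · Σ_k (x_{k,i} - mean_i) · (x_{k,j} - mean_j), with n-1 = 3:
  s[A,A] = ((0.75)·(0.75) + (2.75)·(2.75) + (-2.25)·(-2.25) + (-1.25)·(-1.25)) / 3 = 14.75/3 = 4.9167
  s[A,B] = ((0.75)·(3.75) + (2.75)·(-2.25) + (-2.25)·(-0.25) + (-1.25)·(-1.25)) / 3 = -1.25/3 = -0.4167
  s[B,B] = ((3.75)·(3.75) + (-2.25)·(-2.25) + (-0.25)·(-0.25) + (-1.25)·(-1.25)) / 3 = 20.75/3 = 6.9167
  Sample standard deviations s_i = √(s[i,i]):
  s(A) = √(4.9167) = 2.2174
  s(B) = √(6.9167) = 2.63

Step 3 — r_{ij} = s_{ij} / (s_i · s_j):
  r[A,A] = 1 (diagonal).
  r[A,B] = -0.4167 / (2.2174 · 2.63) = -0.4167 / 5.8315 = -0.0715
  r[B,B] = 1 (diagonal).

R is symmetric with unit diagonal. Assembling:

R = [[1, -0.0715],
 [-0.0715, 1]]


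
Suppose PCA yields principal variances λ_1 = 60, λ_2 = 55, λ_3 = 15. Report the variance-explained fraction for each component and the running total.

Step 1 — total variance = trace(Sigma) = Σ λ_i = 60 + 55 + 15 = 130.

Step 2 — fraction explained by component i = λ_i / Σ λ:
  PC1: 60/130 = 0.4615
  PC2: 55/130 = 0.4231
  PC3: 15/130 = 0.1154

Step 3 — cumulative fraction after k components = (λ_1 + ... + λ_k) / Σ λ:
  k = 1: 60/130 = 0.4615
  k = 2: (60 + 55)/130 = 115/130 = 0.8846
  k = 3: (60 + 55 + 15)/130 = 130/130 = 1

Summary (fraction, with percent):

explained: PC1 0.4615 (46.15%), PC2 0.4231 (42.31%), PC3 0.1154 (11.54%);  cumulative: 0.4615, 0.8846, 1


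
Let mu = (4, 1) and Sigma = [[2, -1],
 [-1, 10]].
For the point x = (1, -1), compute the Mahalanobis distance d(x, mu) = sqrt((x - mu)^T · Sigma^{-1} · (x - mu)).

Step 1 — centre the observation: (x - mu) = (-3, -2).

Step 2 — invert Sigma. det(Sigma) = 2·10 - (-1)² = 19.
  Sigma^{-1} = (1/det) · [[d, -b], [-b, a]] = [[0.5263, 0.0526],
 [0.0526, 0.1053]].

Step 3 — form the quadratic (x - mu)^T · Sigma^{-1} · (x - mu):
  Sigma^{-1} · (x - mu) = (-1.6842, -0.3684).
  (x - mu)^T · [Sigma^{-1} · (x - mu)] = (-3)·(-1.6842) + (-2)·(-0.3684) = 5.7895.

Step 4 — take square root: d = √(5.7895) ≈ 2.4061.

d(x, mu) = √(5.7895) ≈ 2.4061


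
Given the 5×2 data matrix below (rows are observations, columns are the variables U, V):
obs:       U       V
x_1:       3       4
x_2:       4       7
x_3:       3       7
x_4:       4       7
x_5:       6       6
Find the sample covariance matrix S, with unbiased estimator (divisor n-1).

Step 1 — column means:
  mean(U) = (3 + 4 + 3 + 4 + 6) / 5 = 20/5 = 4
  mean(V) = (4 + 7 + 7 + 7 + 6) / 5 = 31/5 = 6.2

Step 2 — sample covariance S[i,j] = (1/(n-1)) · Σ_k (x_{k,i} - mean_i) · (x_{k,j} - mean_j), with n-1 = 4.
  S[U,U] = ((-1)·(-1) + (0)·(0) + (-1)·(-1) + (0)·(0) + (2)·(2)) / 4 = 6/4 = 1.5
  S[U,V] = ((-1)·(-2.2) + (0)·(0.8) + (-1)·(0.8) + (0)·(0.8) + (2)·(-0.2)) / 4 = 1/4 = 0.25
  S[V,V] = ((-2.2)·(-2.2) + (0.8)·(0.8) + (0.8)·(0.8) + (0.8)·(0.8) + (-0.2)·(-0.2)) / 4 = 6.8/4 = 1.7

S is symmetric (S[j,i] = S[i,j]). Assembling:

S = [[1.5, 0.25],
 [0.25, 1.7]]


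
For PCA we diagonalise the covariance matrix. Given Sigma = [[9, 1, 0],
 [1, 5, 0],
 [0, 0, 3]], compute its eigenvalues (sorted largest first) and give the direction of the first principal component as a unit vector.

Step 1 — characteristic polynomial p(λ) = det(λI - Sigma) = λ³ - tr·λ² + c_1·λ - det, where tr = trace, c_1 = sum of the principal 2×2 minors, det = det(Sigma):
  tr = 9 + 5 + 3 = 17,
  c_1 = (9·5 - (1)²) + (9·3 - (0)²) + (5·3 - (0)²) = 44 + 27 + 15 = 86,
  det = 9·(5·3 - (0)²) - (1)·((1)·3 - (0)·(0)) + (0)·((1)·(0) - 5·(0)) = 9·(15) - (1)·(3) + (0)·(0) = 132.
  So p(λ) = λ³ - 17λ² + 86λ - 132.
Step 2 — look for an integer root (rational root theorem: any rational root is an integer divisor of 132). Testing λ = 3:
  p(3) = 27 - 153 + 258 - 132 = 0  ✓
  Dividing out (λ - 3): p(λ) = (λ - 3)(λ² - 14λ + 44).
Step 3 — remaining eigenvalues from the quadratic λ² - 14λ + 44 = 0:
  Δ = 14² - 4·44 = 196 - 176 = 20,  λ = (14 ± √20)/2 = (14 ± 4.4721)/2 ≈ 9.2361 or 4.7639.
  Sorted: λ_1 = 9.2361,  λ_2 = 4.7639,  λ_3 = 3  (check: sum = 17 = tr ✓).

Step 4 — unit eigenvector for λ_1 ≈ 9.2361: v spans the null space of (Sigma - λ_1 I), whose rows are
  r_1 = (-0.2361, 1, 0),  r_2 = (1, -4.2361, 0),  r_3 = (0, 0, -6.2361).
  v is orthogonal to every row, so take v ∝ r_1 × r_3 = ((1)·(-6.2361) - (0)·(0), (0)·(0) - (-0.2361)·(-6.2361), (-0.2361)·(0) - (1)·(0)) ≈ (-6.2361, -1.4721, 0).
  Rescale (multiply by -1 so the first nonzero entry is positive): u = (6.2361, 1.4721, 0).
  ||u|| = √((6.2361)² + (1.4721)² + (0)²) = √(41.0557) ≈ 6.4075,  v_1 = u/||u|| ≈ (0.9732, 0.2298, 0) (||v_1|| = 1).

λ_1 = 9.2361,  λ_2 = 4.7639,  λ_3 = 3;  v_1 ≈ (0.9732, 0.2298, 0)


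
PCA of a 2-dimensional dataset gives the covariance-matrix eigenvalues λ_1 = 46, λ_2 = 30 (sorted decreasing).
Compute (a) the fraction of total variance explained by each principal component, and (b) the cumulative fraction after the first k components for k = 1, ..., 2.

Step 1 — total variance = trace(Sigma) = Σ λ_i = 46 + 30 = 76.

Step 2 — fraction explained by component i = λ_i / Σ λ:
  PC1: 46/76 = 0.6053
  PC2: 30/76 = 0.3947

Step 3 — cumulative fraction after k components = (λ_1 + ... + λ_k) / Σ λ:
  k = 1: 46/76 = 0.6053
  k = 2: (46 + 30)/76 = 76/76 = 1

Summary (fraction, with percent):

explained: PC1 0.6053 (60.53%), PC2 0.3947 (39.47%);  cumulative: 0.6053, 1


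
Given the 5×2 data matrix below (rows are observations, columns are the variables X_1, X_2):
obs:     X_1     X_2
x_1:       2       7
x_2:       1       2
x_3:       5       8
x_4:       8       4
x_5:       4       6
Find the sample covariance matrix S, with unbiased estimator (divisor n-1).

Step 1 — column means:
  mean(X_1) = (2 + 1 + 5 + 8 + 4) / 5 = 20/5 = 4
  mean(X_2) = (7 + 2 + 8 + 4 + 6) / 5 = 27/5 = 5.4

Step 2 — sample covariance S[i,j] = (1/(n-1)) · Σ_k (x_{k,i} - mean_i) · (x_{k,j} - mean_j), with n-1 = 4.
  S[X_1,X_1] = ((-2)·(-2) + (-3)·(-3) + (1)·(1) + (4)·(4) + (0)·(0)) / 4 = 30/4 = 7.5
  S[X_1,X_2] = ((-2)·(1.6) + (-3)·(-3.4) + (1)·(2.6) + (4)·(-1.4) + (0)·(0.6)) / 4 = 4/4 = 1
  S[X_2,X_2] = ((1.6)·(1.6) + (-3.4)·(-3.4) + (2.6)·(2.6) + (-1.4)·(-1.4) + (0.6)·(0.6)) / 4 = 23.2/4 = 5.8

S is symmetric (S[j,i] = S[i,j]). Assembling:

S = [[7.5, 1],
 [1, 5.8]]


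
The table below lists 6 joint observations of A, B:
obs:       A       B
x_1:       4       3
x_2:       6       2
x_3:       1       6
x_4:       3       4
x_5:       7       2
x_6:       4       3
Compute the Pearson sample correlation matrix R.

Step 1 — column means:
  mean(A) = (4 + 6 + 1 + 3 + 7 + 4) / 6 = 25/6 = 4.1667
  mean(B) = (3 + 2 + 6 + 4 + 2 + 3) / 6 = 20/6 = 3.3333

Step 2 — sample variances and covariances s[i,j] = (1/(n-1)) · Σ_k (x_{k,i} - mean_i) · (x_{k,j} - mean_j), with n-1 = 5:
  s[A,A] = ((-0.1667)·(-0.1667) + (1.8333)·(1.8333) + (-3.1667)·(-3.1667) + (-1.1667)·(-1.1667) + (2.8333)·(2.8333) + (-0.1667)·(-0.1667)) / 5 = 22.8333/5 = 4.5667
  s[A,B] = ((-0.1667)·(-0.3333) + (1.8333)·(-1.3333) + (-3.1667)·(2.6667) + (-1.1667)·(0.6667) + (2.8333)·(-1.3333) + (-0.1667)·(-0.3333)) / 5 = -15.3333/5 = -3.0667
  s[B,B] = ((-0.3333)·(-0.3333) + (-1.3333)·(-1.3333) + (2.6667)·(2.6667) + (0.6667)·(0.6667) + (-1.3333)·(-1.3333) + (-0.3333)·(-0.3333)) / 5 = 11.3333/5 = 2.2667
  Sample standard deviations s_i = √(s[i,i]):
  s(A) = √(4.5667) = 2.137
  s(B) = √(2.2667) = 1.5055

Step 3 — r_{ij} = s_{ij} / (s_i · s_j):
  r[A,A] = 1 (diagonal).
  r[A,B] = -3.0667 / (2.137 · 1.5055) = -3.0667 / 3.2173 = -0.9532
  r[B,B] = 1 (diagonal).

R is symmetric with unit diagonal. Assembling:

R = [[1, -0.9532],
 [-0.9532, 1]]


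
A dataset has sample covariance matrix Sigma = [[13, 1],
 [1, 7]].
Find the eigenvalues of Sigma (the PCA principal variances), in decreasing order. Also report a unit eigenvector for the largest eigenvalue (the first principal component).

Step 1 — characteristic polynomial of 2×2 Sigma:
  det(Sigma - λI) = λ² - trace · λ + det = 0.
  trace = 13 + 7 = 20, det = 13·7 - (1)² = 90.
Step 2 — discriminant:
  Δ = trace² - 4·det = 400 - 360 = 40.
Step 3 — eigenvalues:
  λ = (trace ± √Δ)/2 = (20 ± 6.3246)/2,
  λ_1 = 13.1623,  λ_2 = 6.8377.

Step 4 — unit eigenvector for λ_1: solve (Sigma - λ_1 I)v = 0. First row:
  (13 - 13.1623)·v_x + (1)·v_y = 0, i.e. (-0.1623)·v_x + (1)·v_y = 0,
  so v ∝ (b, λ_1 - a) = (1, 0.1623) = u.
  ||u|| = √((1)² + (0.1623)²) = √(1.0263) ≈ 1.0131,
  v_1 = u/||u|| ≈ (0.9871, 0.1602) (||v_1|| = 1).

λ_1 = 13.1623,  λ_2 = 6.8377;  v_1 ≈ (0.9871, 0.1602)


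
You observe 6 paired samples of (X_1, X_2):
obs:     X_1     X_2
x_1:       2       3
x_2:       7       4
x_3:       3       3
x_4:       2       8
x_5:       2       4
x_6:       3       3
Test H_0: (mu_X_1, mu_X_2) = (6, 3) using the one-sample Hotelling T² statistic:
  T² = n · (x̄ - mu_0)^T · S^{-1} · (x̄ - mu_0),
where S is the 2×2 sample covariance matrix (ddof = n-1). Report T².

Step 1 — sample mean vector:
  mean(X_1) = (2 + 7 + 3 + 2 + 2 + 3) / 6 = 19/6 = 3.1667
  mean(X_2) = (3 + 4 + 3 + 8 + 4 + 3) / 6 = 25/6 = 4.1667
  x̄ = (3.1667, 4.1667),  deviation x̄ - mu_0 = (3.1667, 4.1667) - (6, 3) = (-2.8333, 1.1667).

Step 2 — sample covariance matrix, S[i,j] = (1/(n-1)) · Σ_k (x_{k,i} - mean_i) · (x_{k,j} - mean_j), divisor n-1 = 5:
  S[X_1,X_1] = ((-1.1667)·(-1.1667) + (3.8333)·(3.8333) + (-0.1667)·(-0.1667) + (-1.1667)·(-1.1667) + (-1.1667)·(-1.1667) + (-0.1667)·(-0.1667)) / 5 = 18.8333/5 = 3.7667
  S[X_1,X_2] = ((-1.1667)·(-1.1667) + (3.8333)·(-0.1667) + (-0.1667)·(-1.1667) + (-1.1667)·(3.8333) + (-1.1667)·(-0.1667) + (-0.1667)·(-1.1667)) / 5 = -3.1667/5 = -0.6333
  S[X_2,X_2] = ((-1.1667)·(-1.1667) + (-0.1667)·(-0.1667) + (-1.1667)·(-1.1667) + (3.8333)·(3.8333) + (-0.1667)·(-0.1667) + (-1.1667)·(-1.1667)) / 5 = 18.8333/5 = 3.7667
  S = [[3.7667, -0.6333],
 [-0.6333, 3.7667]].

Step 3 — invert S. det(S) = 3.7667·3.7667 - (-0.6333)² = 13.7867.
  S^{-1} = (1/det) · [[d, -b], [-b, a]] = [[0.2732, 0.0459],
 [0.0459, 0.2732]].

Step 4 — quadratic form (x̄ - mu_0)^T · S^{-1} · (x̄ - mu_0):
  S^{-1} · (x̄ - mu_0) = (-0.7205, 0.1886),
  (x̄ - mu_0)^T · [...] = (-2.8333)·(-0.7205) + (1.1667)·(0.1886) = 2.2614.

Step 5 — scale by n: T² = 6 · 2.2614 = 13.5687.

T² ≈ 13.5687


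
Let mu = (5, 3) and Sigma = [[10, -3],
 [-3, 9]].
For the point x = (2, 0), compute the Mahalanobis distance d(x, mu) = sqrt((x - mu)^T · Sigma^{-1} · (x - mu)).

Step 1 — centre the observation: (x - mu) = (-3, -3).

Step 2 — invert Sigma. det(Sigma) = 10·9 - (-3)² = 81.
  Sigma^{-1} = (1/det) · [[d, -b], [-b, a]] = [[0.1111, 0.037],
 [0.037, 0.1235]].

Step 3 — form the quadratic (x - mu)^T · Sigma^{-1} · (x - mu):
  Sigma^{-1} · (x - mu) = (-0.4444, -0.4815).
  (x - mu)^T · [Sigma^{-1} · (x - mu)] = (-3)·(-0.4444) + (-3)·(-0.4815) = 2.7778.

Step 4 — take square root: d = √(2.7778) ≈ 1.6667.

d(x, mu) = √(2.7778) ≈ 1.6667


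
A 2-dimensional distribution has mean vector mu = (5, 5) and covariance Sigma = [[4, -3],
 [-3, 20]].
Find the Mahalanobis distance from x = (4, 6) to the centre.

Step 1 — centre the observation: (x - mu) = (-1, 1).

Step 2 — invert Sigma. det(Sigma) = 4·20 - (-3)² = 71.
  Sigma^{-1} = (1/det) · [[d, -b], [-b, a]] = [[0.2817, 0.0423],
 [0.0423, 0.0563]].

Step 3 — form the quadratic (x - mu)^T · Sigma^{-1} · (x - mu):
  Sigma^{-1} · (x - mu) = (-0.2394, 0.0141).
  (x - mu)^T · [Sigma^{-1} · (x - mu)] = (-1)·(-0.2394) + (1)·(0.0141) = 0.2535.

Step 4 — take square root: d = √(0.2535) ≈ 0.5035.

d(x, mu) = √(0.2535) ≈ 0.5035


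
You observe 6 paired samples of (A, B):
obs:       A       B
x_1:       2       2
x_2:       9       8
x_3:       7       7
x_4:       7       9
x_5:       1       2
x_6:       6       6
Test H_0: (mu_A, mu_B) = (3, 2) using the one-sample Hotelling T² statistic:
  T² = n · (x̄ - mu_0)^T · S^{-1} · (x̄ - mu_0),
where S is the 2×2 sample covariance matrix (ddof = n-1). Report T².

Step 1 — sample mean vector:
  mean(A) = (2 + 9 + 7 + 7 + 1 + 6) / 6 = 32/6 = 5.3333
  mean(B) = (2 + 8 + 7 + 9 + 2 + 6) / 6 = 34/6 = 5.6667
  x̄ = (5.3333, 5.6667),  deviation x̄ - mu_0 = (5.3333, 5.6667) - (3, 2) = (2.3333, 3.6667).

Step 2 — sample covariance matrix, S[i,j] = (1/(n-1)) · Σ_k (x_{k,i} - mean_i) · (x_{k,j} - mean_j), divisor n-1 = 5:
  S[A,A] = ((-3.3333)·(-3.3333) + (3.6667)·(3.6667) + (1.6667)·(1.6667) + (1.6667)·(1.6667) + (-4.3333)·(-4.3333) + (0.6667)·(0.6667)) / 5 = 49.3333/5 = 9.8667
  S[A,B] = ((-3.3333)·(-3.6667) + (3.6667)·(2.3333) + (1.6667)·(1.3333) + (1.6667)·(3.3333) + (-4.3333)·(-3.6667) + (0.6667)·(0.3333)) / 5 = 44.6667/5 = 8.9333
  S[B,B] = ((-3.6667)·(-3.6667) + (2.3333)·(2.3333) + (1.3333)·(1.3333) + (3.3333)·(3.3333) + (-3.6667)·(-3.6667) + (0.3333)·(0.3333)) / 5 = 45.3333/5 = 9.0667
  S = [[9.8667, 8.9333],
 [8.9333, 9.0667]].

Step 3 — invert S. det(S) = 9.8667·9.0667 - (8.9333)² = 9.6533.
  S^{-1} = (1/det) · [[d, -b], [-b, a]] = [[0.9392, -0.9254],
 [-0.9254, 1.0221]].

Step 4 — quadratic form (x̄ - mu_0)^T · S^{-1} · (x̄ - mu_0):
  S^{-1} · (x̄ - mu_0) = (-1.2017, 1.5884),
  (x̄ - mu_0)^T · [...] = (2.3333)·(-1.2017) + (3.6667)·(1.5884) = 3.0203.

Step 5 — scale by n: T² = 6 · 3.0203 = 18.1215.

T² ≈ 18.1215


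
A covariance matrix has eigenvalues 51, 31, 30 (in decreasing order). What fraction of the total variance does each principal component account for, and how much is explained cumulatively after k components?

Step 1 — total variance = trace(Sigma) = Σ λ_i = 51 + 31 + 30 = 112.

Step 2 — fraction explained by component i = λ_i / Σ λ:
  PC1: 51/112 = 0.4554
  PC2: 31/112 = 0.2768
  PC3: 30/112 = 0.2679

Step 3 — cumulative fraction after k components = (λ_1 + ... + λ_k) / Σ λ:
  k = 1: 51/112 = 0.4554
  k = 2: (51 + 31)/112 = 82/112 = 0.7321
  k = 3: (51 + 31 + 30)/112 = 112/112 = 1

Summary (fraction, with percent):

explained: PC1 0.4554 (45.54%), PC2 0.2768 (27.68%), PC3 0.2679 (26.79%);  cumulative: 0.4554, 0.7321, 1


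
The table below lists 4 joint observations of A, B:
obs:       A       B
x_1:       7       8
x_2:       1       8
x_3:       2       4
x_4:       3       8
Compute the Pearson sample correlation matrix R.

Step 1 — column means:
  mean(A) = (7 + 1 + 2 + 3) / 4 = 13/4 = 3.25
  mean(B) = (8 + 8 + 4 + 8) / 4 = 28/4 = 7

Step 2 — sample variances and covariances s[i,j] = (1/(n-1)) · Σ_k (x_{k,i} - mean_i) · (x_{k,j} - mean_j), with n-1 = 3:
  s[A,A] = ((3.75)·(3.75) + (-2.25)·(-2.25) + (-1.25)·(-1.25) + (-0.25)·(-0.25)) / 3 = 20.75/3 = 6.9167
  s[A,B] = ((3.75)·(1) + (-2.25)·(1) + (-1.25)·(-3) + (-0.25)·(1)) / 3 = 5/3 = 1.6667
  s[B,B] = ((1)·(1) + (1)·(1) + (-3)·(-3) + (1)·(1)) / 3 = 12/3 = 4
  Sample standard deviations s_i = √(s[i,i]):
  s(A) = √(6.9167) = 2.63
  s(B) = √(4) = 2

Step 3 — r_{ij} = s_{ij} / (s_i · s_j):
  r[A,A] = 1 (diagonal).
  r[A,B] = 1.6667 / (2.63 · 2) = 1.6667 / 5.2599 = 0.3169
  r[B,B] = 1 (diagonal).

R is symmetric with unit diagonal. Assembling:

R = [[1, 0.3169],
 [0.3169, 1]]


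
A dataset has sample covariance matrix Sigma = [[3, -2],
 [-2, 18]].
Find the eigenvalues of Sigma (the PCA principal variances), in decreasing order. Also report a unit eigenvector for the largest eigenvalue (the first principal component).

Step 1 — characteristic polynomial of 2×2 Sigma:
  det(Sigma - λI) = λ² - trace · λ + det = 0.
  trace = 3 + 18 = 21, det = 3·18 - (-2)² = 50.
Step 2 — discriminant:
  Δ = trace² - 4·det = 441 - 200 = 241.
Step 3 — eigenvalues:
  λ = (trace ± √Δ)/2 = (21 ± 15.5242)/2,
  λ_1 = 18.2621,  λ_2 = 2.7379.

Step 4 — unit eigenvector for λ_1: solve (Sigma - λ_1 I)v = 0. First row:
  (3 - 18.2621)·v_x + (-2)·v_y = 0, i.e. (-15.2621)·v_x + (-2)·v_y = 0,
  so v ∝ (b, λ_1 - a) = (-2, 15.2621); multiply by -1 so the first entry is positive: u = (2, -15.2621).
  ||u|| = √((2)² + (-15.2621)²) = √(236.9313) ≈ 15.3926,
  v_1 = u/||u|| ≈ (0.1299, -0.9915) (||v_1|| = 1).

λ_1 = 18.2621,  λ_2 = 2.7379;  v_1 ≈ (0.1299, -0.9915)


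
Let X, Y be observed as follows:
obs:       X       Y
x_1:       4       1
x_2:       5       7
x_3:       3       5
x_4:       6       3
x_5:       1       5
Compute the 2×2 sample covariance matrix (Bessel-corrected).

Step 1 — column means:
  mean(X) = (4 + 5 + 3 + 6 + 1) / 5 = 19/5 = 3.8
  mean(Y) = (1 + 7 + 5 + 3 + 5) / 5 = 21/5 = 4.2

Step 2 — sample covariance S[i,j] = (1/(n-1)) · Σ_k (x_{k,i} - mean_i) · (x_{k,j} - mean_j), with n-1 = 4.
  S[X,X] = ((0.2)·(0.2) + (1.2)·(1.2) + (-0.8)·(-0.8) + (2.2)·(2.2) + (-2.8)·(-2.8)) / 4 = 14.8/4 = 3.7
  S[X,Y] = ((0.2)·(-3.2) + (1.2)·(2.8) + (-0.8)·(0.8) + (2.2)·(-1.2) + (-2.8)·(0.8)) / 4 = -2.8/4 = -0.7
  S[Y,Y] = ((-3.2)·(-3.2) + (2.8)·(2.8) + (0.8)·(0.8) + (-1.2)·(-1.2) + (0.8)·(0.8)) / 4 = 20.8/4 = 5.2

S is symmetric (S[j,i] = S[i,j]). Assembling:

S = [[3.7, -0.7],
 [-0.7, 5.2]]


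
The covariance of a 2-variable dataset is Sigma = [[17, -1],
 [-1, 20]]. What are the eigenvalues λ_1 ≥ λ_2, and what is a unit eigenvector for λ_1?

Step 1 — characteristic polynomial of 2×2 Sigma:
  det(Sigma - λI) = λ² - trace · λ + det = 0.
  trace = 17 + 20 = 37, det = 17·20 - (-1)² = 339.
Step 2 — discriminant:
  Δ = trace² - 4·det = 1369 - 1356 = 13.
Step 3 — eigenvalues:
  λ = (trace ± √Δ)/2 = (37 ± 3.6056)/2,
  λ_1 = 20.3028,  λ_2 = 16.6972.

Step 4 — unit eigenvector for λ_1: solve (Sigma - λ_1 I)v = 0. First row:
  (17 - 20.3028)·v_x + (-1)·v_y = 0, i.e. (-3.3028)·v_x + (-1)·v_y = 0,
  so v ∝ (b, λ_1 - a) = (-1, 3.3028); multiply by -1 so the first entry is positive: u = (1, -3.3028).
  ||u|| = √((1)² + (-3.3028)²) = √(11.9083) ≈ 3.4508,
  v_1 = u/||u|| ≈ (0.2898, -0.9571) (||v_1|| = 1).

λ_1 = 20.3028,  λ_2 = 16.6972;  v_1 ≈ (0.2898, -0.9571)


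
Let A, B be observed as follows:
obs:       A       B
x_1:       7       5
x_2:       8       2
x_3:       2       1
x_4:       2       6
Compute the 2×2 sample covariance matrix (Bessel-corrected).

Step 1 — column means:
  mean(A) = (7 + 8 + 2 + 2) / 4 = 19/4 = 4.75
  mean(B) = (5 + 2 + 1 + 6) / 4 = 14/4 = 3.5

Step 2 — sample covariance S[i,j] = (1/(n-1)) · Σ_k (x_{k,i} - mean_i) · (x_{k,j} - mean_j), with n-1 = 3.
  S[A,A] = ((2.25)·(2.25) + (3.25)·(3.25) + (-2.75)·(-2.75) + (-2.75)·(-2.75)) / 3 = 30.75/3 = 10.25
  S[A,B] = ((2.25)·(1.5) + (3.25)·(-1.5) + (-2.75)·(-2.5) + (-2.75)·(2.5)) / 3 = -1.5/3 = -0.5
  S[B,B] = ((1.5)·(1.5) + (-1.5)·(-1.5) + (-2.5)·(-2.5) + (2.5)·(2.5)) / 3 = 17/3 = 5.6667

S is symmetric (S[j,i] = S[i,j]). Assembling:

S = [[10.25, -0.5],
 [-0.5, 5.6667]]


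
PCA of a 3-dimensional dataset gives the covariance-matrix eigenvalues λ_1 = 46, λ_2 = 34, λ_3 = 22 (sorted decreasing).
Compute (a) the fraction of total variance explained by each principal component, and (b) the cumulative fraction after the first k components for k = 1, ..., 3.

Step 1 — total variance = trace(Sigma) = Σ λ_i = 46 + 34 + 22 = 102.

Step 2 — fraction explained by component i = λ_i / Σ λ:
  PC1: 46/102 = 0.451
  PC2: 34/102 = 0.3333
  PC3: 22/102 = 0.2157

Step 3 — cumulative fraction after k components = (λ_1 + ... + λ_k) / Σ λ:
  k = 1: 46/102 = 0.451
  k = 2: (46 + 34)/102 = 80/102 = 0.7843
  k = 3: (46 + 34 + 22)/102 = 102/102 = 1

Summary (fraction, with percent):

explained: PC1 0.451 (45.1%), PC2 0.3333 (33.33%), PC3 0.2157 (21.57%);  cumulative: 0.451, 0.7843, 1


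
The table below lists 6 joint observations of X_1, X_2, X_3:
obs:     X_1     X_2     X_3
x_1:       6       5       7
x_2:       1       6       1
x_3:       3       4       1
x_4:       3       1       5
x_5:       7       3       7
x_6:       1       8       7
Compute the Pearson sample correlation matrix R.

Step 1 — column means:
  mean(X_1) = (6 + 1 + 3 + 3 + 7 + 1) / 6 = 21/6 = 3.5
  mean(X_2) = (5 + 6 + 4 + 1 + 3 + 8) / 6 = 27/6 = 4.5
  mean(X_3) = (7 + 1 + 1 + 5 + 7 + 7) / 6 = 28/6 = 4.6667

Step 2 — sample variances and covariances s[i,j] = (1/(n-1)) · Σ_k (x_{k,i} - mean_i) · (x_{k,j} - mean_j), with n-1 = 5:
  s[X_1,X_1] = ((2.5)·(2.5) + (-2.5)·(-2.5) + (-0.5)·(-0.5) + (-0.5)·(-0.5) + (3.5)·(3.5) + (-2.5)·(-2.5)) / 5 = 31.5/5 = 6.3
  s[X_1,X_2] = ((2.5)·(0.5) + (-2.5)·(1.5) + (-0.5)·(-0.5) + (-0.5)·(-3.5) + (3.5)·(-1.5) + (-2.5)·(3.5)) / 5 = -14.5/5 = -2.9
  s[X_1,X_3] = ((2.5)·(2.3333) + (-2.5)·(-3.6667) + (-0.5)·(-3.6667) + (-0.5)·(0.3333) + (3.5)·(2.3333) + (-2.5)·(2.3333)) / 5 = 19/5 = 3.8
  s[X_2,X_2] = ((0.5)·(0.5) + (1.5)·(1.5) + (-0.5)·(-0.5) + (-3.5)·(-3.5) + (-1.5)·(-1.5) + (3.5)·(3.5)) / 5 = 29.5/5 = 5.9
  s[X_2,X_3] = ((0.5)·(2.3333) + (1.5)·(-3.6667) + (-0.5)·(-3.6667) + (-3.5)·(0.3333) + (-1.5)·(2.3333) + (3.5)·(2.3333)) / 5 = 1/5 = 0.2
  s[X_3,X_3] = ((2.3333)·(2.3333) + (-3.6667)·(-3.6667) + (-3.6667)·(-3.6667) + (0.3333)·(0.3333) + (2.3333)·(2.3333) + (2.3333)·(2.3333)) / 5 = 43.3333/5 = 8.6667
  Sample standard deviations s_i = √(s[i,i]):
  s(X_1) = √(6.3) = 2.51
  s(X_2) = √(5.9) = 2.429
  s(X_3) = √(8.6667) = 2.9439

Step 3 — r_{ij} = s_{ij} / (s_i · s_j):
  r[X_1,X_1] = 1 (diagonal).
  r[X_1,X_2] = -2.9 / (2.51 · 2.429) = -2.9 / 6.0967 = -0.4757
  r[X_1,X_3] = 3.8 / (2.51 · 2.9439) = 3.8 / 7.3892 = 0.5143
  r[X_2,X_2] = 1 (diagonal).
  r[X_2,X_3] = 0.2 / (2.429 · 2.9439) = 0.2 / 7.1508 = 0.028
  r[X_3,X_3] = 1 (diagonal).

R is symmetric with unit diagonal. Assembling:

R = [[1, -0.4757, 0.5143],
 [-0.4757, 1, 0.028],
 [0.5143, 0.028, 1]]


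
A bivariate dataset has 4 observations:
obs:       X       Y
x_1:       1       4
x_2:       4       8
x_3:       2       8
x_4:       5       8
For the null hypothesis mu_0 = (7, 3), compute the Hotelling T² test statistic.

Step 1 — sample mean vector:
  mean(X) = (1 + 4 + 2 + 5) / 4 = 12/4 = 3
  mean(Y) = (4 + 8 + 8 + 8) / 4 = 28/4 = 7
  x̄ = (3, 7),  deviation x̄ - mu_0 = (3, 7) - (7, 3) = (-4, 4).

Step 2 — sample covariance matrix, S[i,j] = (1/(n-1)) · Σ_k (x_{k,i} - mean_i) · (x_{k,j} - mean_j), divisor n-1 = 3:
  S[X,X] = ((-2)·(-2) + (1)·(1) + (-1)·(-1) + (2)·(2)) / 3 = 10/3 = 3.3333
  S[X,Y] = ((-2)·(-3) + (1)·(1) + (-1)·(1) + (2)·(1)) / 3 = 8/3 = 2.6667
  S[Y,Y] = ((-3)·(-3) + (1)·(1) + (1)·(1) + (1)·(1)) / 3 = 12/3 = 4
  S = [[3.3333, 2.6667],
 [2.6667, 4]].

Step 3 — invert S. det(S) = 3.3333·4 - (2.6667)² = 6.2222.
  S^{-1} = (1/det) · [[d, -b], [-b, a]] = [[0.6429, -0.4286],
 [-0.4286, 0.5357]].

Step 4 — quadratic form (x̄ - mu_0)^T · S^{-1} · (x̄ - mu_0):
  S^{-1} · (x̄ - mu_0) = (-4.2857, 3.8571),
  (x̄ - mu_0)^T · [...] = (-4)·(-4.2857) + (4)·(3.8571) = 32.5714.

Step 5 — scale by n: T² = 4 · 32.5714 = 130.2857.

T² ≈ 130.2857


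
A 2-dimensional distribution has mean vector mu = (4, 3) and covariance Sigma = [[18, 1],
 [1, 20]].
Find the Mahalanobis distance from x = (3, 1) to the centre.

Step 1 — centre the observation: (x - mu) = (-1, -2).

Step 2 — invert Sigma. det(Sigma) = 18·20 - (1)² = 359.
  Sigma^{-1} = (1/det) · [[d, -b], [-b, a]] = [[0.0557, -0.0028],
 [-0.0028, 0.0501]].

Step 3 — form the quadratic (x - mu)^T · Sigma^{-1} · (x - mu):
  Sigma^{-1} · (x - mu) = (-0.0501, -0.0975).
  (x - mu)^T · [Sigma^{-1} · (x - mu)] = (-1)·(-0.0501) + (-2)·(-0.0975) = 0.2451.

Step 4 — take square root: d = √(0.2451) ≈ 0.4951.

d(x, mu) = √(0.2451) ≈ 0.4951


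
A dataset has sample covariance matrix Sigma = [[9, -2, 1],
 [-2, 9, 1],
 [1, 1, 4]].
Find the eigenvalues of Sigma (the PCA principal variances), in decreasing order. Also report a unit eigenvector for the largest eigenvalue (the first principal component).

Step 1 — characteristic polynomial p(λ) = det(λI - Sigma) = λ³ - tr·λ² + c_1·λ - det, where tr = trace, c_1 = sum of the principal 2×2 minors, det = det(Sigma):
  tr = 9 + 9 + 4 = 22,
  c_1 = (9·9 - (-2)²) + (9·4 - (1)²) + (9·4 - (1)²) = 77 + 35 + 35 = 147,
  det = 9·(9·4 - (1)²) - (-2)·((-2)·4 - (1)·(1)) + (1)·((-2)·(1) - 9·(1)) = 9·(35) - (-2)·(-9) + (1)·(-11) = 286.
  So p(λ) = λ³ - 22λ² + 147λ - 286.
Step 2 — look for an integer root (rational root theorem: any rational root is an integer divisor of 286). Testing λ = 11:
  p(11) = 1331 - 2662 + 1617 - 286 = 0  ✓
  Dividing out (λ - 11): p(λ) = (λ - 11)(λ² - 11λ + 26).
Step 3 — remaining eigenvalues from the quadratic λ² - 11λ + 26 = 0:
  Δ = 11² - 4·26 = 121 - 104 = 17,  λ = (11 ± √17)/2 = (11 ± 4.1231)/2 ≈ 7.5616 or 3.4384.
  Sorted: λ_1 = 11,  λ_2 = 7.5616,  λ_3 = 3.4384  (check: sum = 22 = tr ✓).

Step 4 — unit eigenvector for λ_1 = 11: v spans the null space of (Sigma - λ_1 I), whose rows are
  r_1 = (-2, -2, 1),  r_2 = (-2, -2, 1),  r_3 = (1, 1, -7).
  v is orthogonal to every row, so take v ∝ r_1 × r_3 = ((-2)·(-7) - (1)·(1), (1)·(1) - (-2)·(-7), (-2)·(1) - (-2)·(1)) = (13, -13, 0).
  Rescale (divide by 13): u = (1, -1, 0).
  ||u|| = √((1)² + (-1)² + (0)²) = √(2) ≈ 1.4142,  v_1 = u/||u|| ≈ (0.7071, -0.7071, 0) (||v_1|| = 1).

λ_1 = 11,  λ_2 = 7.5616,  λ_3 = 3.4384;  v_1 ≈ (0.7071, -0.7071, 0)


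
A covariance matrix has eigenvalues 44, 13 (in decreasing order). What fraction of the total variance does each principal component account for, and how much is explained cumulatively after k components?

Step 1 — total variance = trace(Sigma) = Σ λ_i = 44 + 13 = 57.

Step 2 — fraction explained by component i = λ_i / Σ λ:
  PC1: 44/57 = 0.7719
  PC2: 13/57 = 0.2281

Step 3 — cumulative fraction after k components = (λ_1 + ... + λ_k) / Σ λ:
  k = 1: 44/57 = 0.7719
  k = 2: (44 + 13)/57 = 57/57 = 1

Summary (fraction, with percent):

explained: PC1 0.7719 (77.19%), PC2 0.2281 (22.81%);  cumulative: 0.7719, 1


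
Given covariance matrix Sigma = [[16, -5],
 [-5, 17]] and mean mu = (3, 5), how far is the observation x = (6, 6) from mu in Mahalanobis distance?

Step 1 — centre the observation: (x - mu) = (3, 1).

Step 2 — invert Sigma. det(Sigma) = 16·17 - (-5)² = 247.
  Sigma^{-1} = (1/det) · [[d, -b], [-b, a]] = [[0.0688, 0.0202],
 [0.0202, 0.0648]].

Step 3 — form the quadratic (x - mu)^T · Sigma^{-1} · (x - mu):
  Sigma^{-1} · (x - mu) = (0.2267, 0.1255).
  (x - mu)^T · [Sigma^{-1} · (x - mu)] = (3)·(0.2267) + (1)·(0.1255) = 0.8057.

Step 4 — take square root: d = √(0.8057) ≈ 0.8976.

d(x, mu) = √(0.8057) ≈ 0.8976


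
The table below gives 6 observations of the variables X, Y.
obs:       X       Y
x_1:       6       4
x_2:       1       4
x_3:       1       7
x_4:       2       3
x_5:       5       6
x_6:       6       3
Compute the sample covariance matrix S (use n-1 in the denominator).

Step 1 — column means:
  mean(X) = (6 + 1 + 1 + 2 + 5 + 6) / 6 = 21/6 = 3.5
  mean(Y) = (4 + 4 + 7 + 3 + 6 + 3) / 6 = 27/6 = 4.5

Step 2 — sample covariance S[i,j] = (1/(n-1)) · Σ_k (x_{k,i} - mean_i) · (x_{k,j} - mean_j), with n-1 = 5.
  S[X,X] = ((2.5)·(2.5) + (-2.5)·(-2.5) + (-2.5)·(-2.5) + (-1.5)·(-1.5) + (1.5)·(1.5) + (2.5)·(2.5)) / 5 = 29.5/5 = 5.9
  S[X,Y] = ((2.5)·(-0.5) + (-2.5)·(-0.5) + (-2.5)·(2.5) + (-1.5)·(-1.5) + (1.5)·(1.5) + (2.5)·(-1.5)) / 5 = -5.5/5 = -1.1
  S[Y,Y] = ((-0.5)·(-0.5) + (-0.5)·(-0.5) + (2.5)·(2.5) + (-1.5)·(-1.5) + (1.5)·(1.5) + (-1.5)·(-1.5)) / 5 = 13.5/5 = 2.7

S is symmetric (S[j,i] = S[i,j]). Assembling:

S = [[5.9, -1.1],
 [-1.1, 2.7]]


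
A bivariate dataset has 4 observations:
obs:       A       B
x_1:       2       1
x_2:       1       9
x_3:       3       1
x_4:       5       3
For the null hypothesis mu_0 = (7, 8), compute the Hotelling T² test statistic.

Step 1 — sample mean vector:
  mean(A) = (2 + 1 + 3 + 5) / 4 = 11/4 = 2.75
  mean(B) = (1 + 9 + 1 + 3) / 4 = 14/4 = 3.5
  x̄ = (2.75, 3.5),  deviation x̄ - mu_0 = (2.75, 3.5) - (7, 8) = (-4.25, -4.5).

Step 2 — sample covariance matrix, S[i,j] = (1/(n-1)) · Σ_k (x_{k,i} - mean_i) · (x_{k,j} - mean_j), divisor n-1 = 3:
  S[A,A] = ((-0.75)·(-0.75) + (-1.75)·(-1.75) + (0.25)·(0.25) + (2.25)·(2.25)) / 3 = 8.75/3 = 2.9167
  S[A,B] = ((-0.75)·(-2.5) + (-1.75)·(5.5) + (0.25)·(-2.5) + (2.25)·(-0.5)) / 3 = -9.5/3 = -3.1667
  S[B,B] = ((-2.5)·(-2.5) + (5.5)·(5.5) + (-2.5)·(-2.5) + (-0.5)·(-0.5)) / 3 = 43/3 = 14.3333
  S = [[2.9167, -3.1667],
 [-3.1667, 14.3333]].

Step 3 — invert S. det(S) = 2.9167·14.3333 - (-3.1667)² = 31.7778.
  S^{-1} = (1/det) · [[d, -b], [-b, a]] = [[0.451, 0.0997],
 [0.0997, 0.0918]].

Step 4 — quadratic form (x̄ - mu_0)^T · S^{-1} · (x̄ - mu_0):
  S^{-1} · (x̄ - mu_0) = (-2.3654, -0.8365),
  (x̄ - mu_0)^T · [...] = (-4.25)·(-2.3654) + (-4.5)·(-0.8365) = 13.8173.

Step 5 — scale by n: T² = 4 · 13.8173 = 55.2692.

T² ≈ 55.2692


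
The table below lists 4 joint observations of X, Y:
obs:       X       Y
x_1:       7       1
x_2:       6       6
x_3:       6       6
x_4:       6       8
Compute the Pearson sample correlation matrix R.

Step 1 — column means:
  mean(X) = (7 + 6 + 6 + 6) / 4 = 25/4 = 6.25
  mean(Y) = (1 + 6 + 6 + 8) / 4 = 21/4 = 5.25

Step 2 — sample variances and covariances s[i,j] = (1/(n-1)) · Σ_k (x_{k,i} - mean_i) · (x_{k,j} - mean_j), with n-1 = 3:
  s[X,X] = ((0.75)·(0.75) + (-0.25)·(-0.25) + (-0.25)·(-0.25) + (-0.25)·(-0.25)) / 3 = 0.75/3 = 0.25
  s[X,Y] = ((0.75)·(-4.25) + (-0.25)·(0.75) + (-0.25)·(0.75) + (-0.25)·(2.75)) / 3 = -4.25/3 = -1.4167
  s[Y,Y] = ((-4.25)·(-4.25) + (0.75)·(0.75) + (0.75)·(0.75) + (2.75)·(2.75)) / 3 = 26.75/3 = 8.9167
  Sample standard deviations s_i = √(s[i,i]):
  s(X) = √(0.25) = 0.5
  s(Y) = √(8.9167) = 2.9861

Step 3 — r_{ij} = s_{ij} / (s_i · s_j):
  r[X,X] = 1 (diagonal).
  r[X,Y] = -1.4167 / (0.5 · 2.9861) = -1.4167 / 1.493 = -0.9488
  r[Y,Y] = 1 (diagonal).

R is symmetric with unit diagonal. Assembling:

R = [[1, -0.9488],
 [-0.9488, 1]]


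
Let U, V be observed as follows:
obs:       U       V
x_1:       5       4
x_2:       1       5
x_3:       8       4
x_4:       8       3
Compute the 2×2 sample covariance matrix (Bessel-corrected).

Step 1 — column means:
  mean(U) = (5 + 1 + 8 + 8) / 4 = 22/4 = 5.5
  mean(V) = (4 + 5 + 4 + 3) / 4 = 16/4 = 4

Step 2 — sample covariance S[i,j] = (1/(n-1)) · Σ_k (x_{k,i} - mean_i) · (x_{k,j} - mean_j), with n-1 = 3.
  S[U,U] = ((-0.5)·(-0.5) + (-4.5)·(-4.5) + (2.5)·(2.5) + (2.5)·(2.5)) / 3 = 33/3 = 11
  S[U,V] = ((-0.5)·(0) + (-4.5)·(1) + (2.5)·(0) + (2.5)·(-1)) / 3 = -7/3 = -2.3333
  S[V,V] = ((0)·(0) + (1)·(1) + (0)·(0) + (-1)·(-1)) / 3 = 2/3 = 0.6667

S is symmetric (S[j,i] = S[i,j]). Assembling:

S = [[11, -2.3333],
 [-2.3333, 0.6667]]
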